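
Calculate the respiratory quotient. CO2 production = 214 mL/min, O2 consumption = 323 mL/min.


RQ = VCO2 / VO2
RQ = 214 / 323
RQ = 0.6625


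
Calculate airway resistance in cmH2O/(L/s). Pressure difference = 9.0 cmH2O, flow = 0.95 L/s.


R = dP / flow
R = 9.0 / 0.95
R = 9.474 cmH2O/(L/s)


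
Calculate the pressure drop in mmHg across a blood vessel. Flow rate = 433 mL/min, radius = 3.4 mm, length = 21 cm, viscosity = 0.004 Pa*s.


dP = 8*mu*L*Q / (pi*r^4)
Q = 433 mL/min = 7.21667e-06 m^3/s
dP = 115.516 Pa = 115.516 / 133.322 mmHg = 0.8664 mmHg


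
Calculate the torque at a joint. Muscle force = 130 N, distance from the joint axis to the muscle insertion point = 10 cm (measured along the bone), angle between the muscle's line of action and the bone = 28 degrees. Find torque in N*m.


Torque = F * d * sin(theta)   (moment arm = d*sin(theta))
d = 10 cm = 0.1 m
Torque = 130 * 0.1 * sin(28)
Torque = 6.103 N*m


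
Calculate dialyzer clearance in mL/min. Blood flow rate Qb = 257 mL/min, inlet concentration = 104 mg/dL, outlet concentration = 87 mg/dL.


K = Qb * (Cb_in - Cb_out) / Cb_in
K = 257 * (104 - 87) / 104
K = 42.01 mL/min


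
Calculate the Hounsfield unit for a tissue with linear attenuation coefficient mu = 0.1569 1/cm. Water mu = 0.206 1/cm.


HU = ((mu_tissue - mu_water) / mu_water) * 1000
HU = ((0.1569 - 0.206) / 0.206) * 1000
HU = -238.3


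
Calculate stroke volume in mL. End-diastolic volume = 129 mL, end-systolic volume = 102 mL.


SV = EDV - ESV
SV = 129 - 102
SV = 27 mL


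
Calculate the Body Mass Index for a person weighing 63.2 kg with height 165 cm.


BMI = weight / height^2
height = 165 cm = 1.65 m
BMI = 63.2 / 1.65^2
BMI = 23.21 kg/m^2


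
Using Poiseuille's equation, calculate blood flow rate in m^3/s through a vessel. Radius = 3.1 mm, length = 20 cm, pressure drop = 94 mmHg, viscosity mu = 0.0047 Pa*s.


Q = pi*r^4*dP / (8*mu*L)
r = 0.0031 m, L = 0.2 m
dP = 94 mmHg = 12532.268 Pa
Q = 4.8351e-04 m^3/s


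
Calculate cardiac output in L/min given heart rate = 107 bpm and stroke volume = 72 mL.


CO = HR * SV
CO = 107 * 72 / 1000
CO = 7.704 L/min


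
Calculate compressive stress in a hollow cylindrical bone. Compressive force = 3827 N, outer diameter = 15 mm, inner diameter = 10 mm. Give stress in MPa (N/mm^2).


A = pi*(r_o^2 - r_i^2)
r_o = 7.5 mm, r_i = 5 mm
A = 98.1748 mm^2
sigma = F/A = 3827 / 98.1748
sigma = 38.98 MPa


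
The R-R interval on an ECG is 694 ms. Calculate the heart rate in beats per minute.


HR = 60 / RR_interval(s)
RR = 694 ms = 0.694 s
HR = 60 / 0.694 = 86.46 bpm


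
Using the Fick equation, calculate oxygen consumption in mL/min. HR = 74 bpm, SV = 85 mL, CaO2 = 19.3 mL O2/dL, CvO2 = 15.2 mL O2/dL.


CO = HR*SV = 74*85/1000 = 6.29 L/min
a-v O2 diff = 19.3 - 15.2 = 4.1 mL/dL
VO2 = CO * (CaO2-CvO2) * 10 dL/L
VO2 = 6.29 * 4.1 * 10
VO2 = 257.9 mL/min


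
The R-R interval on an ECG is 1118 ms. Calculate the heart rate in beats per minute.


HR = 60 / RR_interval(s)
RR = 1118 ms = 1.118 s
HR = 60 / 1.118 = 53.67 bpm


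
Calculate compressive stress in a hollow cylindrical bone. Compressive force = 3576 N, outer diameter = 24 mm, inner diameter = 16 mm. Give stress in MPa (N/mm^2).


A = pi*(r_o^2 - r_i^2)
r_o = 12 mm, r_i = 8 mm
A = 251.327 mm^2
sigma = F/A = 3576 / 251.327
sigma = 14.23 MPa


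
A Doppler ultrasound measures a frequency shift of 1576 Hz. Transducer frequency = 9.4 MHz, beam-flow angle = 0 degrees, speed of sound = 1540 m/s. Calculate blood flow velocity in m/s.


v = fd * c / (2 * f0 * cos(theta))
v = 1576 * 1540 / (2 * 9.4000e+06 * cos(0))
v = 0.1291 m/s


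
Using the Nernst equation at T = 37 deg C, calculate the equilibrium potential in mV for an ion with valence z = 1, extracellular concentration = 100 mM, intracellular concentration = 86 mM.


E = (RT/(zF)) * ln(C_out/C_in)
T = 37 + 273.15 = 310.15 K
E = (8.314 * 310.15 / (1 * 96485)) * ln(100/86)
E = 4.031 mV


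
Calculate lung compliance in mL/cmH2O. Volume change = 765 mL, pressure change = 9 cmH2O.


C = dV / dP
C = 765 / 9
C = 85 mL/cmH2O


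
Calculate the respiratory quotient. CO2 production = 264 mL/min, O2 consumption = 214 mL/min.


RQ = VCO2 / VO2
RQ = 264 / 214
RQ = 1.234


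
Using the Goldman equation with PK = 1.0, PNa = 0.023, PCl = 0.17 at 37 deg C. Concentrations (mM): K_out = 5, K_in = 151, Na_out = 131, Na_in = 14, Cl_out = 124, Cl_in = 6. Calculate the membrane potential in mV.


Vm = (RT/F)*ln((PK*Ko + PNa*Nao + PCl*Cli)/(PK*Ki + PNa*Nai + PCl*Clo))
Numer = 9.033, Denom = 172.402
Vm = -78.81 mV


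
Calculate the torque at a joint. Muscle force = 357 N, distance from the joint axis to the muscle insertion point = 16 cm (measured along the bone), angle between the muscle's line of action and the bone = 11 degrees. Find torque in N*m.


Torque = F * d * sin(theta)   (moment arm = d*sin(theta))
d = 16 cm = 0.16 m
Torque = 357 * 0.16 * sin(11)
Torque = 10.9 N*m


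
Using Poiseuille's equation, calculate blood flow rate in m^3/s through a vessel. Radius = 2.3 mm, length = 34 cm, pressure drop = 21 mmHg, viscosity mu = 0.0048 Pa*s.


Q = pi*r^4*dP / (8*mu*L)
r = 0.0023 m, L = 0.34 m
dP = 21 mmHg = 2799.762 Pa
Q = 1.8853e-05 m^3/s


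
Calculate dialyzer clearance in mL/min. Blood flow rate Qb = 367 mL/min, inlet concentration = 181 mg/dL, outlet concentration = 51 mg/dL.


K = Qb * (Cb_in - Cb_out) / Cb_in
K = 367 * (181 - 51) / 181
K = 263.6 mL/min


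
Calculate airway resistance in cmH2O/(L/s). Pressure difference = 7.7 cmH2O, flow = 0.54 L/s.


R = dP / flow
R = 7.7 / 0.54
R = 14.26 cmH2O/(L/s)


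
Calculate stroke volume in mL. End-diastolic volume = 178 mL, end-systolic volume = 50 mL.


SV = EDV - ESV
SV = 178 - 50
SV = 128 mL


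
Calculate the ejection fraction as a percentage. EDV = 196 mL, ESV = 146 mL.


SV = EDV - ESV = 196 - 146 = 50 mL
EF = SV/EDV * 100 = 50/196 * 100
EF = 25.51%


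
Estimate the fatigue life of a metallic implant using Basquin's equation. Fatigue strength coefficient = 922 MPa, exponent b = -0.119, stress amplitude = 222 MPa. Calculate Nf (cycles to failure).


sigma_a = sigma_f' * (2Nf)^b
2Nf = (sigma_a/sigma_f')^(1/b)
2Nf = (222/922)^(1/-0.119)
2Nf = 157200.29
Nf = 7.86e+04


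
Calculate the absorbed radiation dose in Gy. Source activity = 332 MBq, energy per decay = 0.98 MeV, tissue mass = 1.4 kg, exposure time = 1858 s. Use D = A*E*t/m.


A = 332 MBq = 3.3200e+08 Bq
E = 0.98 MeV = 1.56996e-13 J
D = A*E*t/m = 3.3200e+08*1.56996e-13*1858/1.4
D = 0.06917 Gy


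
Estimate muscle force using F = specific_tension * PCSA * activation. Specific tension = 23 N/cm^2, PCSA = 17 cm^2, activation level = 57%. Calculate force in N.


F = sigma * PCSA * activation
F = 23 * 17 * 0.57
F = 222.9 N


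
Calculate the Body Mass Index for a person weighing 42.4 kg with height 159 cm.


BMI = weight / height^2
height = 159 cm = 1.59 m
BMI = 42.4 / 1.59^2
BMI = 16.77 kg/m^2


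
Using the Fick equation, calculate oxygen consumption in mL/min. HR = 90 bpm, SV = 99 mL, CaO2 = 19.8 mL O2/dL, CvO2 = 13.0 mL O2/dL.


CO = HR*SV = 90*99/1000 = 8.91 L/min
a-v O2 diff = 19.8 - 13.0 = 6.8 mL/dL
VO2 = CO * (CaO2-CvO2) * 10 dL/L
VO2 = 8.91 * 6.8 * 10
VO2 = 605.9 mL/min


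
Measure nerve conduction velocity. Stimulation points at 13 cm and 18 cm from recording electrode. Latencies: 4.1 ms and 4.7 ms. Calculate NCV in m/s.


Distance = (18 - 13) / 100 = 0.05 m
dt = (4.7 - 4.1) / 1000 = 6.0000e-04 s
NCV = dist / dt = 83.33 m/s


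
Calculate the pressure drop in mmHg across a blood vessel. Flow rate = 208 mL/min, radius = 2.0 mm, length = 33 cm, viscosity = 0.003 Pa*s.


dP = 8*mu*L*Q / (pi*r^4)
Q = 208 mL/min = 3.46667e-06 m^3/s
dP = 546.22 Pa = 546.22 / 133.322 mmHg = 4.097 mmHg


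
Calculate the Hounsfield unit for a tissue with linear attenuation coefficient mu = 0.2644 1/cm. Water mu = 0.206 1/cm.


HU = ((mu_tissue - mu_water) / mu_water) * 1000
HU = ((0.2644 - 0.206) / 0.206) * 1000
HU = 283.5


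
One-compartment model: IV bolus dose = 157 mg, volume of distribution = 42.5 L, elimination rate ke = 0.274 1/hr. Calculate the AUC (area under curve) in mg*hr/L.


C0 = Dose/Vd = 157/42.5 = 3.69412 mg/L
AUC = C0/ke = 3.69412/0.274
AUC = 13.48 mg*hr/L


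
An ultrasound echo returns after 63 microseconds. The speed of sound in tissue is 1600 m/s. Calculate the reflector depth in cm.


depth = c * t / 2
t = 63 us = 6.3000e-05 s
depth = 1600 * 6.3000e-05 / 2
depth = 0.0504 m = 5.04 cm


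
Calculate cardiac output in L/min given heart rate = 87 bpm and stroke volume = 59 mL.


CO = HR * SV
CO = 87 * 59 / 1000
CO = 5.133 L/min


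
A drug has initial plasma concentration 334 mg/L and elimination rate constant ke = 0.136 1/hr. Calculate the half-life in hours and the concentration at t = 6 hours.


t_half = ln(2) / ke = 0.693147 / 0.136 = 5.097 hr
C(t) = C0 * exp(-ke*t) = 334 * exp(-0.136*6)
C(6) = 147.7 mg/L


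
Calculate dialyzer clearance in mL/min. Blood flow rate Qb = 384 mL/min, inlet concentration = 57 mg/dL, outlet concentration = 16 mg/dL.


K = Qb * (Cb_in - Cb_out) / Cb_in
K = 384 * (57 - 16) / 57
K = 276.2 mL/min


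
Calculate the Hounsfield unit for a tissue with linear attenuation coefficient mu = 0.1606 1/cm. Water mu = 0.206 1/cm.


HU = ((mu_tissue - mu_water) / mu_water) * 1000
HU = ((0.1606 - 0.206) / 0.206) * 1000
HU = -220.4


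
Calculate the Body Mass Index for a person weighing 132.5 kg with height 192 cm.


BMI = weight / height^2
height = 192 cm = 1.92 m
BMI = 132.5 / 1.92^2
BMI = 35.94 kg/m^2


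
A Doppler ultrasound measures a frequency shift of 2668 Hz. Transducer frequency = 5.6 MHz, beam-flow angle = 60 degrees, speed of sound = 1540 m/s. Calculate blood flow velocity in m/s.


v = fd * c / (2 * f0 * cos(theta))
v = 2668 * 1540 / (2 * 5.6000e+06 * cos(60))
v = 0.7337 m/s


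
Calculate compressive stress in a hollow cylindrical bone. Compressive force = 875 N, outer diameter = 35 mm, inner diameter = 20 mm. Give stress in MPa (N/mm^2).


A = pi*(r_o^2 - r_i^2)
r_o = 17.5 mm, r_i = 10 mm
A = 647.953 mm^2
sigma = F/A = 875 / 647.953
sigma = 1.35 MPa


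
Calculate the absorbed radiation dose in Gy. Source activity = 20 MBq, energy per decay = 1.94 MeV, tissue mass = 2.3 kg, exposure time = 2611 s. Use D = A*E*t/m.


A = 20 MBq = 2.0000e+07 Bq
E = 1.94 MeV = 3.10788e-13 J
D = A*E*t/m = 2.0000e+07*3.10788e-13*2611/2.3
D = 0.007056 Gy


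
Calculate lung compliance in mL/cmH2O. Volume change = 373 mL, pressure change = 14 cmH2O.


C = dV / dP
C = 373 / 14
C = 26.64 mL/cmH2O


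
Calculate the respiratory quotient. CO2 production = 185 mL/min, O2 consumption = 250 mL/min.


RQ = VCO2 / VO2
RQ = 185 / 250
RQ = 0.74


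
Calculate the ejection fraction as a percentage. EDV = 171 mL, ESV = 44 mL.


SV = EDV - ESV = 171 - 44 = 127 mL
EF = SV/EDV * 100 = 127/171 * 100
EF = 74.27%


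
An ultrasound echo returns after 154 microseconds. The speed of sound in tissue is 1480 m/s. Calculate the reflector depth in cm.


depth = c * t / 2
t = 154 us = 1.5400e-04 s
depth = 1480 * 1.5400e-04 / 2
depth = 0.11396 m = 11.396 cm


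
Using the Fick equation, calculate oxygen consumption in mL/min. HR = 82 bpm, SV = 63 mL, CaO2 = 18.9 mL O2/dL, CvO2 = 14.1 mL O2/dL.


CO = HR*SV = 82*63/1000 = 5.166 L/min
a-v O2 diff = 18.9 - 14.1 = 4.8 mL/dL
VO2 = CO * (CaO2-CvO2) * 10 dL/L
VO2 = 5.166 * 4.8 * 10
VO2 = 248 mL/min


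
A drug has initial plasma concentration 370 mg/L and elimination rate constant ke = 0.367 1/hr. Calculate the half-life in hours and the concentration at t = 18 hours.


t_half = ln(2) / ke = 0.693147 / 0.367 = 1.889 hr
C(t) = C0 * exp(-ke*t) = 370 * exp(-0.367*18)
C(18) = 0.5003 mg/L


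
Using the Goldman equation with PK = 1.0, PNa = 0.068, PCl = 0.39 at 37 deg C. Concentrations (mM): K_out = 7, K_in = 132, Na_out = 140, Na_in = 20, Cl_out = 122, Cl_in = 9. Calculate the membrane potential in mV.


Vm = (RT/F)*ln((PK*Ko + PNa*Nao + PCl*Cli)/(PK*Ki + PNa*Nai + PCl*Clo))
Numer = 20.03, Denom = 180.94
Vm = -58.82 mV


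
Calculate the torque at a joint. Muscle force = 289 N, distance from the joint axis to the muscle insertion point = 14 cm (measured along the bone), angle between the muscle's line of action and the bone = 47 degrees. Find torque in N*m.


Torque = F * d * sin(theta)   (moment arm = d*sin(theta))
d = 14 cm = 0.14 m
Torque = 289 * 0.14 * sin(47)
Torque = 29.59 N*m


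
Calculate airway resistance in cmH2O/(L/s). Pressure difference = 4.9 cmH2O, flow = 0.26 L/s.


R = dP / flow
R = 4.9 / 0.26
R = 18.85 cmH2O/(L/s)


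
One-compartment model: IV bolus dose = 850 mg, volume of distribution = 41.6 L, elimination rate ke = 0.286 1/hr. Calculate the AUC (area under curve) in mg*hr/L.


C0 = Dose/Vd = 850/41.6 = 20.4327 mg/L
AUC = C0/ke = 20.4327/0.286
AUC = 71.44 mg*hr/L


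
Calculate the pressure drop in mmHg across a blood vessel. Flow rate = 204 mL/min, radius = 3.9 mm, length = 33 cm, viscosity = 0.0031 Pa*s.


dP = 8*mu*L*Q / (pi*r^4)
Q = 204 mL/min = 3.4e-06 m^3/s
dP = 38.2857 Pa = 38.2857 / 133.322 mmHg = 0.2872 mmHg


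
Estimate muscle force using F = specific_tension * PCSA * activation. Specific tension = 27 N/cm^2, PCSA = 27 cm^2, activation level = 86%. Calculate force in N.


F = sigma * PCSA * activation
F = 27 * 27 * 0.86
F = 626.9 N


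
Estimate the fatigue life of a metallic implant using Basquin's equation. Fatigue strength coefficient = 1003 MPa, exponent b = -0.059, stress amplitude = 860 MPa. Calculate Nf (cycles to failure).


sigma_a = sigma_f' * (2Nf)^b
2Nf = (sigma_a/sigma_f')^(1/b)
2Nf = (860/1003)^(1/-0.059)
2Nf = 13.559556
Nf = 6.78


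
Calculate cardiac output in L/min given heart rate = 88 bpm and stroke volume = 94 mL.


CO = HR * SV
CO = 88 * 94 / 1000
CO = 8.272 L/min


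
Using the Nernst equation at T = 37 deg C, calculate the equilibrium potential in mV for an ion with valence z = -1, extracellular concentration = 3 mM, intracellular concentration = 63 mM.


E = (RT/(zF)) * ln(C_out/C_in)
T = 37 + 273.15 = 310.15 K
E = (8.314 * 310.15 / (-1 * 96485)) * ln(3/63)
E = 81.37 mV


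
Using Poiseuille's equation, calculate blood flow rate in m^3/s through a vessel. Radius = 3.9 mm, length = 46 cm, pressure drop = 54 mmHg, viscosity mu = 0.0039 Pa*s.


Q = pi*r^4*dP / (8*mu*L)
r = 0.0039 m, L = 0.46 m
dP = 54 mmHg = 7199.388 Pa
Q = 3.6458e-04 m^3/s


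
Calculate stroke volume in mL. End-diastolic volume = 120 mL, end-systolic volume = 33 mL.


SV = EDV - ESV
SV = 120 - 33
SV = 87 mL


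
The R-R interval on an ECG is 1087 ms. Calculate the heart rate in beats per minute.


HR = 60 / RR_interval(s)
RR = 1087 ms = 1.087 s
HR = 60 / 1.087 = 55.2 bpm


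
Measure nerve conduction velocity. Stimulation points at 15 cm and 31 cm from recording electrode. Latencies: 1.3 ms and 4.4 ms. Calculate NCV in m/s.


Distance = (31 - 15) / 100 = 0.16 m
dt = (4.4 - 1.3) / 1000 = 0.0031 s
NCV = dist / dt = 51.61 m/s


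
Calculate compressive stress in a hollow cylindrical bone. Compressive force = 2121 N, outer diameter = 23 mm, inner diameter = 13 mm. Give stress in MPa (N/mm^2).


A = pi*(r_o^2 - r_i^2)
r_o = 11.5 mm, r_i = 6.5 mm
A = 282.743 mm^2
sigma = F/A = 2121 / 282.743
sigma = 7.502 MPa


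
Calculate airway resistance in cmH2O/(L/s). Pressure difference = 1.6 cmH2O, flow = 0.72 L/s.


R = dP / flow
R = 1.6 / 0.72
R = 2.222 cmH2O/(L/s)


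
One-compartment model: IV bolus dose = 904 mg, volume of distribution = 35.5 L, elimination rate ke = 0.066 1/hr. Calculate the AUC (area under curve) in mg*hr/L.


C0 = Dose/Vd = 904/35.5 = 25.4648 mg/L
AUC = C0/ke = 25.4648/0.066
AUC = 385.8 mg*hr/L


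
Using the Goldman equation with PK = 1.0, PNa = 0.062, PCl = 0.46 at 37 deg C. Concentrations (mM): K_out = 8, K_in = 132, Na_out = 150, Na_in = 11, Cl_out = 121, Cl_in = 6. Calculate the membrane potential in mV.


Vm = (RT/F)*ln((PK*Ko + PNa*Nao + PCl*Cli)/(PK*Ki + PNa*Nai + PCl*Clo))
Numer = 20.06, Denom = 188.342
Vm = -59.85 mV


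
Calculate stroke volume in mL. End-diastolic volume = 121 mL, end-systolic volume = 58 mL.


SV = EDV - ESV
SV = 121 - 58
SV = 63 mL


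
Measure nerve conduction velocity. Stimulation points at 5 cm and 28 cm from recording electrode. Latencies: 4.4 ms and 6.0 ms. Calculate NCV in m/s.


Distance = (28 - 5) / 100 = 0.23 m
dt = (6.0 - 4.4) / 1000 = 0.0016 s
NCV = dist / dt = 143.8 m/s


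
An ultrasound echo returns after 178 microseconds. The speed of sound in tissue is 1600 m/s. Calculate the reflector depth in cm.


depth = c * t / 2
t = 178 us = 1.7800e-04 s
depth = 1600 * 1.7800e-04 / 2
depth = 0.1424 m = 14.24 cm


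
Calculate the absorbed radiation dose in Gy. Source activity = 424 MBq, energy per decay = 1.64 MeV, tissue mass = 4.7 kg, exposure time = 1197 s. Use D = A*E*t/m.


A = 424 MBq = 4.2400e+08 Bq
E = 1.64 MeV = 2.62728e-13 J
D = A*E*t/m = 4.2400e+08*2.62728e-13*1197/4.7
D = 0.02837 Gy


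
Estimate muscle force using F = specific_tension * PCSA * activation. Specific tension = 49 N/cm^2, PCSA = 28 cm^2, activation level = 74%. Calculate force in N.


F = sigma * PCSA * activation
F = 49 * 28 * 0.74
F = 1015 N


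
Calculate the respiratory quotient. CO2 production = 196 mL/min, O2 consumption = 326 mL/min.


RQ = VCO2 / VO2
RQ = 196 / 326
RQ = 0.6012


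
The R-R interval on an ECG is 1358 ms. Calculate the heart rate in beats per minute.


HR = 60 / RR_interval(s)
RR = 1358 ms = 1.358 s
HR = 60 / 1.358 = 44.18 bpm


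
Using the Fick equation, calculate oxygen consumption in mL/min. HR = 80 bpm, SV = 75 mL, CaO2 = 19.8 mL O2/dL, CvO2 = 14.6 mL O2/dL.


CO = HR*SV = 80*75/1000 = 6 L/min
a-v O2 diff = 19.8 - 14.6 = 5.2 mL/dL
VO2 = CO * (CaO2-CvO2) * 10 dL/L
VO2 = 6 * 5.2 * 10
VO2 = 312 mL/min


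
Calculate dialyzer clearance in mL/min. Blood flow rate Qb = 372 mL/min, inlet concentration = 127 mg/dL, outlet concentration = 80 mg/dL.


K = Qb * (Cb_in - Cb_out) / Cb_in
K = 372 * (127 - 80) / 127
K = 137.7 mL/min


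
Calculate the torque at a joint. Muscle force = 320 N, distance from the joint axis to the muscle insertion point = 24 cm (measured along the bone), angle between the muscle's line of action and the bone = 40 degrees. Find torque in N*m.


Torque = F * d * sin(theta)   (moment arm = d*sin(theta))
d = 24 cm = 0.24 m
Torque = 320 * 0.24 * sin(40)
Torque = 49.37 N*m


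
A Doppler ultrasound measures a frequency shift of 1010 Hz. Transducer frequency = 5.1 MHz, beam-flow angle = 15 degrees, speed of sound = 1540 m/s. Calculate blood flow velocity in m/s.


v = fd * c / (2 * f0 * cos(theta))
v = 1010 * 1540 / (2 * 5.1000e+06 * cos(15))
v = 0.1579 m/s


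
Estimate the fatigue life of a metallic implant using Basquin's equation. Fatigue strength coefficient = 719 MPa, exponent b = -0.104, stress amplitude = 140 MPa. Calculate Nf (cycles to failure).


sigma_a = sigma_f' * (2Nf)^b
2Nf = (sigma_a/sigma_f')^(1/b)
2Nf = (140/719)^(1/-0.104)
2Nf = 6803000.9
Nf = 3.4015e+06


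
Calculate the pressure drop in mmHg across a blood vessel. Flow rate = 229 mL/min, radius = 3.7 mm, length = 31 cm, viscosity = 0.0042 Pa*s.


dP = 8*mu*L*Q / (pi*r^4)
Q = 229 mL/min = 3.81667e-06 m^3/s
dP = 67.5194 Pa = 67.5194 / 133.322 mmHg = 0.5064 mmHg


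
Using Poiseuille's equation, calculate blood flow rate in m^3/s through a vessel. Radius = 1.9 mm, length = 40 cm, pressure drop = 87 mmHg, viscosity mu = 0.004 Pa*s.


Q = pi*r^4*dP / (8*mu*L)
r = 0.0019 m, L = 0.4 m
dP = 87 mmHg = 11599.014 Pa
Q = 3.7100e-05 m^3/s


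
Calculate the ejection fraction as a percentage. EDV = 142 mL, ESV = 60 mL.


SV = EDV - ESV = 142 - 60 = 82 mL
EF = SV/EDV * 100 = 82/142 * 100
EF = 57.75%


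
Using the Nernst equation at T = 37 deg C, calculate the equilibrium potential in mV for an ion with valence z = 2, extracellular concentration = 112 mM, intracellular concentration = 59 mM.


E = (RT/(zF)) * ln(C_out/C_in)
T = 37 + 273.15 = 310.15 K
E = (8.314 * 310.15 / (2 * 96485)) * ln(112/59)
E = 8.565 mV


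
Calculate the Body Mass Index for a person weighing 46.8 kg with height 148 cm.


BMI = weight / height^2
height = 148 cm = 1.48 m
BMI = 46.8 / 1.48^2
BMI = 21.37 kg/m^2


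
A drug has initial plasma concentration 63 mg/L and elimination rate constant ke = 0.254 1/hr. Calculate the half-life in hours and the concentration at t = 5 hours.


t_half = ln(2) / ke = 0.693147 / 0.254 = 2.729 hr
C(t) = C0 * exp(-ke*t) = 63 * exp(-0.254*5)
C(5) = 17.69 mg/L


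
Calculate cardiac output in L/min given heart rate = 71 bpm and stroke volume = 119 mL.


CO = HR * SV
CO = 71 * 119 / 1000
CO = 8.449 L/min


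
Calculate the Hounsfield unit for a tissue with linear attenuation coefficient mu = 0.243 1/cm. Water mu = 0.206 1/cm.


HU = ((mu_tissue - mu_water) / mu_water) * 1000
HU = ((0.243 - 0.206) / 0.206) * 1000
HU = 179.6


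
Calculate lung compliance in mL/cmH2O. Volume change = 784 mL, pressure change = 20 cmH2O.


C = dV / dP
C = 784 / 20
C = 39.2 mL/cmH2O


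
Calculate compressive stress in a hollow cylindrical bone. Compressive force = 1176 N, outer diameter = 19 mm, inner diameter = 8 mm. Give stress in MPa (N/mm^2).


A = pi*(r_o^2 - r_i^2)
r_o = 9.5 mm, r_i = 4 mm
A = 233.263 mm^2
sigma = F/A = 1176 / 233.263
sigma = 5.042 MPa


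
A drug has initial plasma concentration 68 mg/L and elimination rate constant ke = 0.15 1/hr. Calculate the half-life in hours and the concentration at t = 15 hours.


t_half = ln(2) / ke = 0.693147 / 0.15 = 4.621 hr
C(t) = C0 * exp(-ke*t) = 68 * exp(-0.15*15)
C(15) = 7.167 mg/L


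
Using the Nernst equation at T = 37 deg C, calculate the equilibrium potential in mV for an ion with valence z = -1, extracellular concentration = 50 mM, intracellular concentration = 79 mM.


E = (RT/(zF)) * ln(C_out/C_in)
T = 37 + 273.15 = 310.15 K
E = (8.314 * 310.15 / (-1 * 96485)) * ln(50/79)
E = 12.22 mV


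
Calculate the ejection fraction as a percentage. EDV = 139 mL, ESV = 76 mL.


SV = EDV - ESV = 139 - 76 = 63 mL
EF = SV/EDV * 100 = 63/139 * 100
EF = 45.32%


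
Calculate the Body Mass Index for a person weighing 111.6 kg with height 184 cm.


BMI = weight / height^2
height = 184 cm = 1.84 m
BMI = 111.6 / 1.84^2
BMI = 32.96 kg/m^2


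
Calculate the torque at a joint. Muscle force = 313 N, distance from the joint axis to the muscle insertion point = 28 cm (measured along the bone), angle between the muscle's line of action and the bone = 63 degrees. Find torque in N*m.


Torque = F * d * sin(theta)   (moment arm = d*sin(theta))
d = 28 cm = 0.28 m
Torque = 313 * 0.28 * sin(63)
Torque = 78.09 N*m


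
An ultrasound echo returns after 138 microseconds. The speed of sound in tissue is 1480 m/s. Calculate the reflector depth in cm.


depth = c * t / 2
t = 138 us = 1.3800e-04 s
depth = 1480 * 1.3800e-04 / 2
depth = 0.10212 m = 10.212 cm


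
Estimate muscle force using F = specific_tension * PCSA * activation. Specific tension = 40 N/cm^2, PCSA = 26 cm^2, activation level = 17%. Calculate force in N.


F = sigma * PCSA * activation
F = 40 * 26 * 0.17
F = 176.8 N


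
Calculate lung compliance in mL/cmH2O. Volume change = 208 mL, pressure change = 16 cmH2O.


C = dV / dP
C = 208 / 16
C = 13 mL/cmH2O


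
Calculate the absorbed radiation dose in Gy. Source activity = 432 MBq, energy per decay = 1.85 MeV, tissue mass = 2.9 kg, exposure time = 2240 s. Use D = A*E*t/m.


A = 432 MBq = 4.3200e+08 Bq
E = 1.85 MeV = 2.9637e-13 J
D = A*E*t/m = 4.3200e+08*2.9637e-13*2240/2.9
D = 0.09889 Gy


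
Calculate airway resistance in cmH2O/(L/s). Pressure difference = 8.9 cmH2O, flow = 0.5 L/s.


R = dP / flow
R = 8.9 / 0.5
R = 17.8 cmH2O/(L/s)


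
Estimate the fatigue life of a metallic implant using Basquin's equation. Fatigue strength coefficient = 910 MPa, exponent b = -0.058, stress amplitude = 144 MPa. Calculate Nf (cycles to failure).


sigma_a = sigma_f' * (2Nf)^b
2Nf = (sigma_a/sigma_f')^(1/b)
2Nf = (144/910)^(1/-0.058)
2Nf = 6.3798229e+13
Nf = 3.1899e+13


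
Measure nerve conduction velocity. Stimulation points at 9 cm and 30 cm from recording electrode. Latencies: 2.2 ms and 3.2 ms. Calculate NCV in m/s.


Distance = (30 - 9) / 100 = 0.21 m
dt = (3.2 - 2.2) / 1000 = 0.001 s
NCV = dist / dt = 210 m/s


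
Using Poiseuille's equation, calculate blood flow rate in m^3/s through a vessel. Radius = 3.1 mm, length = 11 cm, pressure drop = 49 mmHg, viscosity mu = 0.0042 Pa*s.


Q = pi*r^4*dP / (8*mu*L)
r = 0.0031 m, L = 0.11 m
dP = 49 mmHg = 6532.778 Pa
Q = 5.1282e-04 m^3/s


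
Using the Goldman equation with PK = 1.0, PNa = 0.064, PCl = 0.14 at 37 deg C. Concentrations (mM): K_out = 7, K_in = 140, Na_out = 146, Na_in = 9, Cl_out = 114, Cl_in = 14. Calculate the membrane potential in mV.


Vm = (RT/F)*ln((PK*Ko + PNa*Nao + PCl*Cli)/(PK*Ki + PNa*Nai + PCl*Clo))
Numer = 18.304, Denom = 156.536
Vm = -57.36 mV


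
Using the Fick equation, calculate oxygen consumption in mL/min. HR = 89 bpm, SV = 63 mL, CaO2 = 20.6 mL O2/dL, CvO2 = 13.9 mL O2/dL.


CO = HR*SV = 89*63/1000 = 5.607 L/min
a-v O2 diff = 20.6 - 13.9 = 6.7 mL/dL
VO2 = CO * (CaO2-CvO2) * 10 dL/L
VO2 = 5.607 * 6.7 * 10
VO2 = 375.7 mL/min


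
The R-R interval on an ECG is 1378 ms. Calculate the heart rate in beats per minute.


HR = 60 / RR_interval(s)
RR = 1378 ms = 1.378 s
HR = 60 / 1.378 = 43.54 bpm


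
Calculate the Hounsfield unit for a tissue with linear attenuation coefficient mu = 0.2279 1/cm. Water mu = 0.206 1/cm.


HU = ((mu_tissue - mu_water) / mu_water) * 1000
HU = ((0.2279 - 0.206) / 0.206) * 1000
HU = 106.3


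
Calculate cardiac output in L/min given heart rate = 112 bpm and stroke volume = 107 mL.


CO = HR * SV
CO = 112 * 107 / 1000
CO = 11.98 L/min


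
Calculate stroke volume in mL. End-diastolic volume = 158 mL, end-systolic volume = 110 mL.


SV = EDV - ESV
SV = 158 - 110
SV = 48 mL


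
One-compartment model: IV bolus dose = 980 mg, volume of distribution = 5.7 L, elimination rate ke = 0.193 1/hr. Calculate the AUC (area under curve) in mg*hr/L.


C0 = Dose/Vd = 980/5.7 = 171.93 mg/L
AUC = C0/ke = 171.93/0.193
AUC = 890.8 mg*hr/L


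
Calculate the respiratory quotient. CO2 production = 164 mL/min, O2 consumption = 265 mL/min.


RQ = VCO2 / VO2
RQ = 164 / 265
RQ = 0.6189


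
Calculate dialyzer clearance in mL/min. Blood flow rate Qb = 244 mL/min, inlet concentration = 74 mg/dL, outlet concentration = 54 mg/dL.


K = Qb * (Cb_in - Cb_out) / Cb_in
K = 244 * (74 - 54) / 74
K = 65.95 mL/min


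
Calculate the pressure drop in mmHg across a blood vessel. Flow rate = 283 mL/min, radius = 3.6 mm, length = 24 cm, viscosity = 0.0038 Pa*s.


dP = 8*mu*L*Q / (pi*r^4)
Q = 283 mL/min = 4.71667e-06 m^3/s
dP = 65.2169 Pa = 65.2169 / 133.322 mmHg = 0.4892 mmHg


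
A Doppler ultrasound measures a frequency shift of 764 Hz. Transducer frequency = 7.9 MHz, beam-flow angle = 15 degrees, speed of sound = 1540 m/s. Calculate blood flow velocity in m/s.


v = fd * c / (2 * f0 * cos(theta))
v = 764 * 1540 / (2 * 7.9000e+06 * cos(15))
v = 0.07709 m/s


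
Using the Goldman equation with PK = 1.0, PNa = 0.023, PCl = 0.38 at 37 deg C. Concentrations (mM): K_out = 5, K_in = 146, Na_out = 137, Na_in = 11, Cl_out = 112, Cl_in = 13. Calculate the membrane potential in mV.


Vm = (RT/F)*ln((PK*Ko + PNa*Nao + PCl*Cli)/(PK*Ki + PNa*Nai + PCl*Clo))
Numer = 13.091, Denom = 188.813
Vm = -71.33 mV


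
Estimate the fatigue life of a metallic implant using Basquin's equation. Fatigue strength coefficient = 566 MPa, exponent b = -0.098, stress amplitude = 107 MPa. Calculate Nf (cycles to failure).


sigma_a = sigma_f' * (2Nf)^b
2Nf = (sigma_a/sigma_f')^(1/b)
2Nf = (107/566)^(1/-0.098)
2Nf = 24097159
Nf = 1.2049e+07


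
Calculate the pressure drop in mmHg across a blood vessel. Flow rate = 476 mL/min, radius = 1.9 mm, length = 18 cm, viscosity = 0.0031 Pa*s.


dP = 8*mu*L*Q / (pi*r^4)
Q = 476 mL/min = 7.93333e-06 m^3/s
dP = 864.999 Pa = 864.999 / 133.322 mmHg = 6.488 mmHg


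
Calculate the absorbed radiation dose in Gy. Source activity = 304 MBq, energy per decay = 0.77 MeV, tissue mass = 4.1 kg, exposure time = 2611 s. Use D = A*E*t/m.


A = 304 MBq = 3.0400e+08 Bq
E = 0.77 MeV = 1.23354e-13 J
D = A*E*t/m = 3.0400e+08*1.23354e-13*2611/4.1
D = 0.02388 Gy


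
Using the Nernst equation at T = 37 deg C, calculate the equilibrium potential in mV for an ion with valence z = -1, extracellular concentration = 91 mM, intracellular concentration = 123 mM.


E = (RT/(zF)) * ln(C_out/C_in)
T = 37 + 273.15 = 310.15 K
E = (8.314 * 310.15 / (-1 * 96485)) * ln(91/123)
E = 8.053 mV


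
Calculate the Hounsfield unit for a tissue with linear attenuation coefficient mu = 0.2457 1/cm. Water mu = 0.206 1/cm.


HU = ((mu_tissue - mu_water) / mu_water) * 1000
HU = ((0.2457 - 0.206) / 0.206) * 1000
HU = 192.7


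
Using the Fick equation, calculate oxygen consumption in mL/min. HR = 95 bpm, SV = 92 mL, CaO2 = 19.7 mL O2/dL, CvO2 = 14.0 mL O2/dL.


CO = HR*SV = 95*92/1000 = 8.74 L/min
a-v O2 diff = 19.7 - 14.0 = 5.7 mL/dL
VO2 = CO * (CaO2-CvO2) * 10 dL/L
VO2 = 8.74 * 5.7 * 10
VO2 = 498.2 mL/min


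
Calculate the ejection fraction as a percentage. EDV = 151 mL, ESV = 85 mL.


SV = EDV - ESV = 151 - 85 = 66 mL
EF = SV/EDV * 100 = 66/151 * 100
EF = 43.71%


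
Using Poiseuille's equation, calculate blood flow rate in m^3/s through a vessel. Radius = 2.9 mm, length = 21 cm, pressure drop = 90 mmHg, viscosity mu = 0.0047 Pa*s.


Q = pi*r^4*dP / (8*mu*L)
r = 0.0029 m, L = 0.21 m
dP = 90 mmHg = 11998.98 Pa
Q = 3.3766e-04 m^3/s


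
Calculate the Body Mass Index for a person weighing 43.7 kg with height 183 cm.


BMI = weight / height^2
height = 183 cm = 1.83 m
BMI = 43.7 / 1.83^2
BMI = 13.05 kg/m^2


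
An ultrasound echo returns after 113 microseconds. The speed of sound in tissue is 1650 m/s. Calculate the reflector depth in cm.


depth = c * t / 2
t = 113 us = 1.1300e-04 s
depth = 1650 * 1.1300e-04 / 2
depth = 0.093225 m = 9.3225 cm


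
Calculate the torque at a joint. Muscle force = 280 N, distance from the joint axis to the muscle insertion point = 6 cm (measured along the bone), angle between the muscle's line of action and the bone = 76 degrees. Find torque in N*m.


Torque = F * d * sin(theta)   (moment arm = d*sin(theta))
d = 6 cm = 0.06 m
Torque = 280 * 0.06 * sin(76)
Torque = 16.3 N*m


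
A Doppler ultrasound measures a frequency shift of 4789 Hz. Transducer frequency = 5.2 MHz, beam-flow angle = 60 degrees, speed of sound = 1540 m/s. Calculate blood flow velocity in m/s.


v = fd * c / (2 * f0 * cos(theta))
v = 4789 * 1540 / (2 * 5.2000e+06 * cos(60))
v = 1.418 m/s


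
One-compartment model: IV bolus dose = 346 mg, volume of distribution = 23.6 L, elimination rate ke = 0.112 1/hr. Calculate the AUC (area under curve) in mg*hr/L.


C0 = Dose/Vd = 346/23.6 = 14.661 mg/L
AUC = C0/ke = 14.661/0.112
AUC = 130.9 mg*hr/L


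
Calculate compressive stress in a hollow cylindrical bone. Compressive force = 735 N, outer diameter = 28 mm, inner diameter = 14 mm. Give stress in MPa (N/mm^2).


A = pi*(r_o^2 - r_i^2)
r_o = 14 mm, r_i = 7 mm
A = 461.814 mm^2
sigma = F/A = 735 / 461.814
sigma = 1.592 MPa


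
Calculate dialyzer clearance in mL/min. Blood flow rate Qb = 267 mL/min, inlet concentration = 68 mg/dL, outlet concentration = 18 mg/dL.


K = Qb * (Cb_in - Cb_out) / Cb_in
K = 267 * (68 - 18) / 68
K = 196.3 mL/min


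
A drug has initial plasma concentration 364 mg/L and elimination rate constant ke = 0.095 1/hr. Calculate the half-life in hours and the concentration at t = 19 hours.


t_half = ln(2) / ke = 0.693147 / 0.095 = 7.296 hr
C(t) = C0 * exp(-ke*t) = 364 * exp(-0.095*19)
C(19) = 59.87 mg/L


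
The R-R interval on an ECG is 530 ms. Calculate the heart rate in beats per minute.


HR = 60 / RR_interval(s)
RR = 530 ms = 0.53 s
HR = 60 / 0.53 = 113.2 bpm


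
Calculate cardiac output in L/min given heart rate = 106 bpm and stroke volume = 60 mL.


CO = HR * SV
CO = 106 * 60 / 1000
CO = 6.36 L/min


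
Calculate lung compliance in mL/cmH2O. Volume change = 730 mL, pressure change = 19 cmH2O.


C = dV / dP
C = 730 / 19
C = 38.42 mL/cmH2O


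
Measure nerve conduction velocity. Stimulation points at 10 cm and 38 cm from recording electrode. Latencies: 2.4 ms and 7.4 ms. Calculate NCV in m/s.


Distance = (38 - 10) / 100 = 0.28 m
dt = (7.4 - 2.4) / 1000 = 0.005 s
NCV = dist / dt = 56 m/s


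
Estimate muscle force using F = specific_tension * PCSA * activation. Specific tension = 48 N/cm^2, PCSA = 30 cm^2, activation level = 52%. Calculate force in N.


F = sigma * PCSA * activation
F = 48 * 30 * 0.52
F = 748.8 N


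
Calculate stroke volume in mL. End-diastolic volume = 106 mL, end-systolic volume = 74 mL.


SV = EDV - ESV
SV = 106 - 74
SV = 32 mL


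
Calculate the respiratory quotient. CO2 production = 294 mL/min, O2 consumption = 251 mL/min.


RQ = VCO2 / VO2
RQ = 294 / 251
RQ = 1.171


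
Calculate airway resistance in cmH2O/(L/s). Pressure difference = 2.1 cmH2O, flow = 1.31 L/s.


R = dP / flow
R = 2.1 / 1.31
R = 1.603 cmH2O/(L/s)


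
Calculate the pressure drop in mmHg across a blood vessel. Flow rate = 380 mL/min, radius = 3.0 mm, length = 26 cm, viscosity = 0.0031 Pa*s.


dP = 8*mu*L*Q / (pi*r^4)
Q = 380 mL/min = 6.33333e-06 m^3/s
dP = 160.48 Pa = 160.48 / 133.322 mmHg = 1.204 mmHg


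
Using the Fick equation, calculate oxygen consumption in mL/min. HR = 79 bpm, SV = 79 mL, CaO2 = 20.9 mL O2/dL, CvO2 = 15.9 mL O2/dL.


CO = HR*SV = 79*79/1000 = 6.241 L/min
a-v O2 diff = 20.9 - 15.9 = 5 mL/dL
VO2 = CO * (CaO2-CvO2) * 10 dL/L
VO2 = 6.241 * 5 * 10
VO2 = 312 mL/min


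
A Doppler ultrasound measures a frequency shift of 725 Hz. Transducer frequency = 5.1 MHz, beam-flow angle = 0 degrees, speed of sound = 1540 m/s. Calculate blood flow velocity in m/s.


v = fd * c / (2 * f0 * cos(theta))
v = 725 * 1540 / (2 * 5.1000e+06 * cos(0))
v = 0.1095 m/s


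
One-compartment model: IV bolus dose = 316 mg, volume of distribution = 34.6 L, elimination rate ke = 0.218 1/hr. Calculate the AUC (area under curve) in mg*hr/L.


C0 = Dose/Vd = 316/34.6 = 9.13295 mg/L
AUC = C0/ke = 9.13295/0.218
AUC = 41.89 mg*hr/L


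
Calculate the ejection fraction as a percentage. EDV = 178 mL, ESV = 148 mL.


SV = EDV - ESV = 178 - 148 = 30 mL
EF = SV/EDV * 100 = 30/178 * 100
EF = 16.85%


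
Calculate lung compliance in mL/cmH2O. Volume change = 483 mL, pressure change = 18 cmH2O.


C = dV / dP
C = 483 / 18
C = 26.83 mL/cmH2O


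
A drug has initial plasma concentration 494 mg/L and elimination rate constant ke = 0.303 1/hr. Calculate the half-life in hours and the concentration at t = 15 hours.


t_half = ln(2) / ke = 0.693147 / 0.303 = 2.288 hr
C(t) = C0 * exp(-ke*t) = 494 * exp(-0.303*15)
C(15) = 5.246 mg/L


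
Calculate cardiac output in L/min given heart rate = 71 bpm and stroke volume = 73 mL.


CO = HR * SV
CO = 71 * 73 / 1000
CO = 5.183 L/min


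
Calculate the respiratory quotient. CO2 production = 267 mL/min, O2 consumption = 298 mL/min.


RQ = VCO2 / VO2
RQ = 267 / 298
RQ = 0.896


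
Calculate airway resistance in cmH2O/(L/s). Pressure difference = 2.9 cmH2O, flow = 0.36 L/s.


R = dP / flow
R = 2.9 / 0.36
R = 8.056 cmH2O/(L/s)


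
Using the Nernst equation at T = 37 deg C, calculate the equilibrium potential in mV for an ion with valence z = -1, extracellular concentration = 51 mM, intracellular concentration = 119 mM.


E = (RT/(zF)) * ln(C_out/C_in)
T = 37 + 273.15 = 310.15 K
E = (8.314 * 310.15 / (-1 * 96485)) * ln(51/119)
E = 22.64 mV


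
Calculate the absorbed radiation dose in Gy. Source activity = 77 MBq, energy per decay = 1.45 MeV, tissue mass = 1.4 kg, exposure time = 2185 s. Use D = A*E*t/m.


A = 77 MBq = 7.7000e+07 Bq
E = 1.45 MeV = 2.3229e-13 J
D = A*E*t/m = 7.7000e+07*2.3229e-13*2185/1.4
D = 0.02792 Gy


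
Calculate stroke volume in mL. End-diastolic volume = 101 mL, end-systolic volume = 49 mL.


SV = EDV - ESV
SV = 101 - 49
SV = 52 mL


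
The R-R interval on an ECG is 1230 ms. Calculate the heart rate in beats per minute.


HR = 60 / RR_interval(s)
RR = 1230 ms = 1.23 s
HR = 60 / 1.23 = 48.78 bpm


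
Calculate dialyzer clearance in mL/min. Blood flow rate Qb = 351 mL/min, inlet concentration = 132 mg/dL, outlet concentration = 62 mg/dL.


K = Qb * (Cb_in - Cb_out) / Cb_in
K = 351 * (132 - 62) / 132
K = 186.1 mL/min


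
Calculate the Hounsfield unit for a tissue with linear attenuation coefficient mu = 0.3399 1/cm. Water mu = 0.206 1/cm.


HU = ((mu_tissue - mu_water) / mu_water) * 1000
HU = ((0.3399 - 0.206) / 0.206) * 1000
HU = 650


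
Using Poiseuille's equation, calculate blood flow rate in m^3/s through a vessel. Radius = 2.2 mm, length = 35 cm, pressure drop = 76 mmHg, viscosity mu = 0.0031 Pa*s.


Q = pi*r^4*dP / (8*mu*L)
r = 0.0022 m, L = 0.35 m
dP = 76 mmHg = 10132.472 Pa
Q = 8.5909e-05 m^3/s


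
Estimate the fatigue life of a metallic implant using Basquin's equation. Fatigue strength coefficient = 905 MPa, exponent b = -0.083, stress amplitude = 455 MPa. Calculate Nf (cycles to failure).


sigma_a = sigma_f' * (2Nf)^b
2Nf = (sigma_a/sigma_f')^(1/b)
2Nf = (455/905)^(1/-0.083)
2Nf = 3963.1302
Nf = 1982


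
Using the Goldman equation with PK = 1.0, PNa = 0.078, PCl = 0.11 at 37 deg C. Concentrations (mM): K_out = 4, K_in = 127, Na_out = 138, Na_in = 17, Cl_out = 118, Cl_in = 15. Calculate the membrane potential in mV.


Vm = (RT/F)*ln((PK*Ko + PNa*Nao + PCl*Cli)/(PK*Ki + PNa*Nai + PCl*Clo))
Numer = 16.414, Denom = 141.306
Vm = -57.53 mV


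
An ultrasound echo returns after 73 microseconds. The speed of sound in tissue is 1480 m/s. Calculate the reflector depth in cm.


depth = c * t / 2
t = 73 us = 7.3000e-05 s
depth = 1480 * 7.3000e-05 / 2
depth = 0.05402 m = 5.402 cm


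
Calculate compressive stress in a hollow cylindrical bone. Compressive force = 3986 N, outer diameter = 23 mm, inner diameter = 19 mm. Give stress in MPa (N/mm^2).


A = pi*(r_o^2 - r_i^2)
r_o = 11.5 mm, r_i = 9.5 mm
A = 131.947 mm^2
sigma = F/A = 3986 / 131.947
sigma = 30.21 MPa


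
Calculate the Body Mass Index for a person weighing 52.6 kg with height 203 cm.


BMI = weight / height^2
height = 203 cm = 2.03 m
BMI = 52.6 / 2.03^2
BMI = 12.76 kg/m^2


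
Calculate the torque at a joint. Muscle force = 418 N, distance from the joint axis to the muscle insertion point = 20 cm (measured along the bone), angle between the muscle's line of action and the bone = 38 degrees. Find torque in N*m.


Torque = F * d * sin(theta)   (moment arm = d*sin(theta))
d = 20 cm = 0.2 m
Torque = 418 * 0.2 * sin(38)
Torque = 51.47 N*m


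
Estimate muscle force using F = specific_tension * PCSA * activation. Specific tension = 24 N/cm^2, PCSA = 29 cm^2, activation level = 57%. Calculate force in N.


F = sigma * PCSA * activation
F = 24 * 29 * 0.57
F = 396.7 N


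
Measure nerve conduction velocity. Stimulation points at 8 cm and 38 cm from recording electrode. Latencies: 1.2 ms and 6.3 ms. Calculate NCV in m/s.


Distance = (38 - 8) / 100 = 0.3 m
dt = (6.3 - 1.2) / 1000 = 0.0051 s
NCV = dist / dt = 58.82 m/s


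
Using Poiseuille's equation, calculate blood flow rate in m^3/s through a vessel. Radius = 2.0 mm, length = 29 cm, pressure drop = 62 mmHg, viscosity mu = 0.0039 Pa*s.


Q = pi*r^4*dP / (8*mu*L)
r = 0.002 m, L = 0.29 m
dP = 62 mmHg = 8265.964 Pa
Q = 4.5921e-05 m^3/s
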